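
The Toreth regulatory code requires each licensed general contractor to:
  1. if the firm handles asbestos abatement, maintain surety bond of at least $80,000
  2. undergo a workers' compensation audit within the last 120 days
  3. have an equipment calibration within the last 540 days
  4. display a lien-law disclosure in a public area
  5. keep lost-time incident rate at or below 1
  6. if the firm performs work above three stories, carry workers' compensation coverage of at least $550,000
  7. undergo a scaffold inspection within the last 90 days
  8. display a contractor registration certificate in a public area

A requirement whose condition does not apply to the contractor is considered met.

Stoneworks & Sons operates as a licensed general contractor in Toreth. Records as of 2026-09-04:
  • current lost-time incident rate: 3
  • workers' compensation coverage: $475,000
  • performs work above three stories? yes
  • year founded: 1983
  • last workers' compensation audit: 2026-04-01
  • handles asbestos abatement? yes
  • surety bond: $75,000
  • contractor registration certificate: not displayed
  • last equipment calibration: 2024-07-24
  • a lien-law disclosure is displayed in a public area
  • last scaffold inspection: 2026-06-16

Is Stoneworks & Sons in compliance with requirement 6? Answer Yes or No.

No

6. condition 'performs work above three stories' holds; workers' compensation coverage $475,000 < $550,000 → not met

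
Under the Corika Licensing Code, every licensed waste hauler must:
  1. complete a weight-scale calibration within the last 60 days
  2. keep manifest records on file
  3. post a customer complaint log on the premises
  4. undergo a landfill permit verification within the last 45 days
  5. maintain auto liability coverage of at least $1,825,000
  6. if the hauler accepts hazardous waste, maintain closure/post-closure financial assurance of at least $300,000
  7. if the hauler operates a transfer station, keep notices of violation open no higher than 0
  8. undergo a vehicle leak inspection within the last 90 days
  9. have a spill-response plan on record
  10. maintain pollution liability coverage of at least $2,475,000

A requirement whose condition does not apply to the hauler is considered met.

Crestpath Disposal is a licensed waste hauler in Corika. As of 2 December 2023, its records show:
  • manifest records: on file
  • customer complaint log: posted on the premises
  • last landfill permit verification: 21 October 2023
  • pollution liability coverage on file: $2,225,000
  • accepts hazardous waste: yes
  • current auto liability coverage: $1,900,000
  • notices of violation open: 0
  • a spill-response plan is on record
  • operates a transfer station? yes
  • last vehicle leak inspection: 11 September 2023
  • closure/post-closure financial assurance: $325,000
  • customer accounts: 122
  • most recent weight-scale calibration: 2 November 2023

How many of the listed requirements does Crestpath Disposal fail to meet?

1. weight-scale calibration 30 days ago vs limit 60 → met
2. manifest records present → met
3. customer complaint log present → met
4. landfill permit verification 42 days ago vs limit 45 → met
5. auto liability coverage $1,900,000 ≥ $1,825,000 → met
6. condition 'accepts hazardous waste' holds; closure/post-closure financial assurance $325,000 ≥ $300,000 → met
7. condition 'operates a transfer station' holds; notices of violation open 0 ≤ 0 → met
8. vehicle leak inspection 82 days ago vs limit 90 → met
9. spill-response plan present → met
10. pollution liability coverage $2,225,000 < $2,475,000 → not met
Not met: 1 of 10

1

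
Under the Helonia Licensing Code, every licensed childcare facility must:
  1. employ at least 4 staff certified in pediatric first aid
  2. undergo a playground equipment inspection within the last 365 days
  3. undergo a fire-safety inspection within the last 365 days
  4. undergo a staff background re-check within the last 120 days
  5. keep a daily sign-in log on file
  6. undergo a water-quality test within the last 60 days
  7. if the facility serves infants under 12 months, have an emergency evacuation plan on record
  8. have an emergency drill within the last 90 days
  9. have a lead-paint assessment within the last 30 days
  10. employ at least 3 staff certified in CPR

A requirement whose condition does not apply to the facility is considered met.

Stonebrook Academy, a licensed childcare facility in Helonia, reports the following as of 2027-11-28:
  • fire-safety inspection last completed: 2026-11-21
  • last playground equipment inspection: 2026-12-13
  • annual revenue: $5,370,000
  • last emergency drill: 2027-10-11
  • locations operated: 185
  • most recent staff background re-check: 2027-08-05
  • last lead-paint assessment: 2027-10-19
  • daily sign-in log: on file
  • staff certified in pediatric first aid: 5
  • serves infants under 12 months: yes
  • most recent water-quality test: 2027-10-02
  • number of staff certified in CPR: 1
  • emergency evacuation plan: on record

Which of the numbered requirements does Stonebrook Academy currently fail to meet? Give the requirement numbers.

1. staff certified in pediatric first aid 5 ≥ 4 → met
2. playground equipment inspection 350 days ago vs limit 365 → met
3. fire-safety inspection 372 days ago vs limit 365 → not met
4. staff background re-check 115 days ago vs limit 120 → met
5. daily sign-in log present → met
6. water-quality test 57 days ago vs limit 60 → met
7. condition 'serves infants under 12 months' holds; emergency evacuation plan present → met
8. emergency drill 48 days ago vs limit 90 → met
9. lead-paint assessment 40 days ago vs limit 30 → not met
10. staff certified in CPR 1 < 3 → not met
Not met: 3, 9, 10

3, 9, 10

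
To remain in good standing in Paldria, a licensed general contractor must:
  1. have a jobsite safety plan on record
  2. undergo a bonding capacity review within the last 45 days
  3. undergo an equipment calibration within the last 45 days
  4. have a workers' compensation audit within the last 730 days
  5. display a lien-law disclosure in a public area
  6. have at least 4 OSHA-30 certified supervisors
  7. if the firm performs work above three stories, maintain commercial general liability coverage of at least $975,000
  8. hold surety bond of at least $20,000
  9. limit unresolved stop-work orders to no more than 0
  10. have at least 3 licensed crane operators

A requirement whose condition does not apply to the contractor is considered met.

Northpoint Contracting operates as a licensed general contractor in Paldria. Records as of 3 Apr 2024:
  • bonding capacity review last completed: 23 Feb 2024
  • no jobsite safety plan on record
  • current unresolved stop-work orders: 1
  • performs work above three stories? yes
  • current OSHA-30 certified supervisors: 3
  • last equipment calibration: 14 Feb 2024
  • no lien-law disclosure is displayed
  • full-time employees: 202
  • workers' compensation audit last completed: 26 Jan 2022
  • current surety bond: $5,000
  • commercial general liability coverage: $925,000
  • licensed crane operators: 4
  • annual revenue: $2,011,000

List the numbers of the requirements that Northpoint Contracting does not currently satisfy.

1, 3, 4, 5, 6, 7, 8, 9

1. jobsite safety plan absent → not met
2. bonding capacity review 40 days ago vs limit 45 → met
3. equipment calibration 49 days ago vs limit 45 → not met
4. workers' compensation audit 798 days ago vs limit 730 → not met
5. lien-law disclosure absent → not met
6. OSHA-30 certified supervisors 3 < 4 → not met
7. condition 'performs work above three stories' holds; commercial general liability coverage $925,000 < $975,000 → not met
8. surety bond $5,000 < $20,000 → not met
9. unresolved stop-work orders 1 > 0 → not met
10. licensed crane operators 4 ≥ 3 → met
Not met: 1, 3, 4, 5, 6, 7, 8, 9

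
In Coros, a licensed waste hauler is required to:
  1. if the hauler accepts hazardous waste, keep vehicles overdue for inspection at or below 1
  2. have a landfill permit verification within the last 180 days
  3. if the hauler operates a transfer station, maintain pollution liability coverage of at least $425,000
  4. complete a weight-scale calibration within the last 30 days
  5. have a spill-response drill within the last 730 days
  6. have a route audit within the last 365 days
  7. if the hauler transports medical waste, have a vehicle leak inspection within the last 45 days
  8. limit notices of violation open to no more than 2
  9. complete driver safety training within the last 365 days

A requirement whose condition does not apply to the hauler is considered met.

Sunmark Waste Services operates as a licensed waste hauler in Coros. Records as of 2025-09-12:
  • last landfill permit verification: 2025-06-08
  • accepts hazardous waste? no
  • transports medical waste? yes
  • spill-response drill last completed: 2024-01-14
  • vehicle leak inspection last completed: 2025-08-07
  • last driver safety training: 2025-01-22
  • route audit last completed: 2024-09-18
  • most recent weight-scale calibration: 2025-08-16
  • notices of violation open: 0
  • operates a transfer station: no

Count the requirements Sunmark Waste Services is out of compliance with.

0

1. condition 'accepts hazardous waste' does not hold → requirement n/a → met
2. landfill permit verification 96 days ago vs limit 180 → met
3. condition 'operates a transfer station' does not hold → requirement n/a → met
4. weight-scale calibration 27 days ago vs limit 30 → met
5. spill-response drill 607 days ago vs limit 730 → met
6. route audit 359 days ago vs limit 365 → met
7. condition 'transports medical waste' holds; vehicle leak inspection 36 days ago vs limit 45 → met
8. notices of violation open 0 ≤ 2 → met
9. driver safety training 233 days ago vs limit 365 → met
Not met: 0 of 9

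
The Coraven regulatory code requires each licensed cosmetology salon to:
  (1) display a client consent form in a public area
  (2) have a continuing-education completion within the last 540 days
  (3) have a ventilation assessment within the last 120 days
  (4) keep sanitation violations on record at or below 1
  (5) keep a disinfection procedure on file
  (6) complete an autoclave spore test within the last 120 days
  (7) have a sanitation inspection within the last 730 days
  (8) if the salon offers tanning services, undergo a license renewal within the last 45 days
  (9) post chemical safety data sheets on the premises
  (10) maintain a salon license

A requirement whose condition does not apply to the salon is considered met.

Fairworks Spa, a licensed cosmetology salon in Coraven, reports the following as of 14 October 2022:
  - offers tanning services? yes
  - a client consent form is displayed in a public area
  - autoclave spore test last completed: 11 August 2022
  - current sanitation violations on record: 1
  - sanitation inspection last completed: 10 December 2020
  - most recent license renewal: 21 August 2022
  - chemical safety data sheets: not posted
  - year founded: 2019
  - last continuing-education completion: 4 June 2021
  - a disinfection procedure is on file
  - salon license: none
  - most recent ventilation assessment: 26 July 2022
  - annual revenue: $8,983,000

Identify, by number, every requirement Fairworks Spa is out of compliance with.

8, 9, 10

1. client consent form present → met
2. continuing-education completion 497 days ago vs limit 540 → met
3. ventilation assessment 80 days ago vs limit 120 → met
4. sanitation violations on record 1 ≤ 1 → met
5. disinfection procedure present → met
6. autoclave spore test 64 days ago vs limit 120 → met
7. sanitation inspection 673 days ago vs limit 730 → met
8. condition 'offers tanning services' holds; license renewal 54 days ago vs limit 45 → not met
9. chemical safety data sheets absent → not met
10. salon license absent → not met
Not met: 8, 9, 10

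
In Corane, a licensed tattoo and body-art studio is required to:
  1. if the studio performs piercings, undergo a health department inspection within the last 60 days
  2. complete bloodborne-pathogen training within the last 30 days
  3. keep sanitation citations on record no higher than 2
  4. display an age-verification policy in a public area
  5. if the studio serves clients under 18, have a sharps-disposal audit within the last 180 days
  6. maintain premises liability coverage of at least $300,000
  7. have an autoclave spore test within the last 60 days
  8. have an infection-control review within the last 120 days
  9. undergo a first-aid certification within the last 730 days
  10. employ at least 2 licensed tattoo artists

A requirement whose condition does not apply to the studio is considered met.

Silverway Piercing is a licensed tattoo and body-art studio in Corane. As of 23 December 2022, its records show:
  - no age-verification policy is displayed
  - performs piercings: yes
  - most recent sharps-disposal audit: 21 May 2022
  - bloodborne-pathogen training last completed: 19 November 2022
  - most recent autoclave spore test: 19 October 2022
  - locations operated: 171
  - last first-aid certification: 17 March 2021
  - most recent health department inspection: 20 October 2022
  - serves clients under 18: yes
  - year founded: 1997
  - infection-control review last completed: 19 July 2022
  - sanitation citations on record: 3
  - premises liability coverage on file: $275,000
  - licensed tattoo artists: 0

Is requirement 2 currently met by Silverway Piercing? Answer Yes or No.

2. bloodborne-pathogen training 34 days ago vs limit 30 → not met

No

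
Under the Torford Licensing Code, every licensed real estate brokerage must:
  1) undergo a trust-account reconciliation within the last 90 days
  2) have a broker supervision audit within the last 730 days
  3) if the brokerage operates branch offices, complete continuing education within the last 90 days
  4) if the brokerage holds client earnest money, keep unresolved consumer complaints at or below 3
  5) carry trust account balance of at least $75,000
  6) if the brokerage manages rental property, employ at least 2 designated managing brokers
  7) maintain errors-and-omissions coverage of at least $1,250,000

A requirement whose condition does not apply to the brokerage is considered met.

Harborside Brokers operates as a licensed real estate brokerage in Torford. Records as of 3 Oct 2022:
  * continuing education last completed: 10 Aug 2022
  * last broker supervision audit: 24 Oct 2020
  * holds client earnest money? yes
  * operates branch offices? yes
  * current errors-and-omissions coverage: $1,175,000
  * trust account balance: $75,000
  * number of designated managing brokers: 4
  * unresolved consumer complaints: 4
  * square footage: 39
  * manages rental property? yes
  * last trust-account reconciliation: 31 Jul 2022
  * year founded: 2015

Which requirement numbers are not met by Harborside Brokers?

4, 7

1. trust-account reconciliation 64 days ago vs limit 90 → met
2. broker supervision audit 709 days ago vs limit 730 → met
3. condition 'operates branch offices' holds; continuing education 54 days ago vs limit 90 → met
4. condition 'holds client earnest money' holds; unresolved consumer complaints 4 > 3 → not met
5. trust account balance $75,000 ≥ $75,000 → met
6. condition 'manages rental property' holds; designated managing brokers 4 ≥ 2 → met
7. errors-and-omissions coverage $1,175,000 < $1,250,000 → not met
Not met: 4, 7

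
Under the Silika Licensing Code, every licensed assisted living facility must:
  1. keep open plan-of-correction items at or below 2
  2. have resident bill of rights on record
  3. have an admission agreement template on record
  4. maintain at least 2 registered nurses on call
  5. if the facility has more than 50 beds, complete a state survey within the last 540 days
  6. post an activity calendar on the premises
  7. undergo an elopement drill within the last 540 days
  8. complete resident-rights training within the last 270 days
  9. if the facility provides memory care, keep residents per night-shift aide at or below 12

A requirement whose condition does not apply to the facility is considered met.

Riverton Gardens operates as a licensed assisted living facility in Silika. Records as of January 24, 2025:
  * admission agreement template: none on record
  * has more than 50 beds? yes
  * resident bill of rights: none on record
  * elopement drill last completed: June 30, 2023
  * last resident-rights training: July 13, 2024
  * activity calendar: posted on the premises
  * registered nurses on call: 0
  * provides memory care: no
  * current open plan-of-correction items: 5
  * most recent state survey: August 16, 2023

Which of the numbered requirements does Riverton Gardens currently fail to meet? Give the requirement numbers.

1, 2, 3, 4, 7

1. open plan-of-correction items 5 > 2 → not met
2. resident bill of rights absent → not met
3. admission agreement template absent → not met
4. registered nurses on call 0 < 2 → not met
5. condition 'has more than 50 beds' holds; state survey 527 days ago vs limit 540 → met
6. activity calendar present → met
7. elopement drill 574 days ago vs limit 540 → not met
8. resident-rights training 195 days ago vs limit 270 → met
9. condition 'provides memory care' does not hold → requirement n/a → met
Not met: 1, 2, 3, 4, 7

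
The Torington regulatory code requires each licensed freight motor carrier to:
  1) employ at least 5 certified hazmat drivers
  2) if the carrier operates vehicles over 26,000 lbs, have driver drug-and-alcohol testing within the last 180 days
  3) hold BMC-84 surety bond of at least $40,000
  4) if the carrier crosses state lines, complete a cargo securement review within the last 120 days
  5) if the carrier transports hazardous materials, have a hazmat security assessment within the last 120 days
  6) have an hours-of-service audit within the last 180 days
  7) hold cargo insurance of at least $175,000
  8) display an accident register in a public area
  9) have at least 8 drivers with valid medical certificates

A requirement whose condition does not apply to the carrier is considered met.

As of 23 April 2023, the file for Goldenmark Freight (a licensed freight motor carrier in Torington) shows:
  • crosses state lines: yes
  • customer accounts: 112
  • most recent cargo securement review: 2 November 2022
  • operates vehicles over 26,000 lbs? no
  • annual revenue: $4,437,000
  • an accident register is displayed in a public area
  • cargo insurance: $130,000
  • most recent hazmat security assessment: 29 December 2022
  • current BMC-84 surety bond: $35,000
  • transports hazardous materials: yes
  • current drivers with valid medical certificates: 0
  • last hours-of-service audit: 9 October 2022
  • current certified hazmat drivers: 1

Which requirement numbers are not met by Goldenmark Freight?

1, 3, 4, 6, 7, 9

1. certified hazmat drivers 1 < 5 → not met
2. condition 'operates vehicles over 26,000 lbs' does not hold → requirement n/a → met
3. BMC-84 surety bond $35,000 < $40,000 → not met
4. condition 'crosses state lines' holds; cargo securement review 172 days ago vs limit 120 → not met
5. condition 'transports hazardous materials' holds; hazmat security assessment 115 days ago vs limit 120 → met
6. hours-of-service audit 196 days ago vs limit 180 → not met
7. cargo insurance $130,000 < $175,000 → not met
8. accident register present → met
9. drivers with valid medical certificates 0 < 8 → not met
Not met: 1, 3, 4, 6, 7, 9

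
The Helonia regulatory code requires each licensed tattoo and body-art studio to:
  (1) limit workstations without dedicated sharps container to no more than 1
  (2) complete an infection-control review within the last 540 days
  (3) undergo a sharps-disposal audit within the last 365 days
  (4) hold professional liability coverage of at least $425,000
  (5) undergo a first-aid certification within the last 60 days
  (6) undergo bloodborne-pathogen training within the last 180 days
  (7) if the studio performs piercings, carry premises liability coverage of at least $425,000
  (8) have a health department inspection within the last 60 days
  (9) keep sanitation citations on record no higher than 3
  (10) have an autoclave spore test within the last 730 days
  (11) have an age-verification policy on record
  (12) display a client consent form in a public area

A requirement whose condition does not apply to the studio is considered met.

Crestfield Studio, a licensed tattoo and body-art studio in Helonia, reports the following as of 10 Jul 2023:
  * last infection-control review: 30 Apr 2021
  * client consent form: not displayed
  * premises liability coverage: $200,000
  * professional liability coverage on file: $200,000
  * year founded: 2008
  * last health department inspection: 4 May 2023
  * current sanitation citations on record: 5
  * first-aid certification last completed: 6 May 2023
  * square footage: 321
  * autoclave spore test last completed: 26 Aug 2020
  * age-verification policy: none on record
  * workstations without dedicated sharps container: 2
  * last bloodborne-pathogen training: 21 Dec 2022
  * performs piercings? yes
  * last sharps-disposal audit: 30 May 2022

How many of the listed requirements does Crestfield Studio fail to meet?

12

1. workstations without dedicated sharps container 2 > 1 → not met
2. infection-control review 801 days ago vs limit 540 → not met
3. sharps-disposal audit 406 days ago vs limit 365 → not met
4. professional liability coverage $200,000 < $425,000 → not met
5. first-aid certification 65 days ago vs limit 60 → not met
6. bloodborne-pathogen training 201 days ago vs limit 180 → not met
7. condition 'performs piercings' holds; premises liability coverage $200,000 < $425,000 → not met
8. health department inspection 67 days ago vs limit 60 → not met
9. sanitation citations on record 5 > 3 → not met
10. autoclave spore test 1048 days ago vs limit 730 → not met
11. age-verification policy absent → not met
12. client consent form absent → not met
Not met: 12 of 12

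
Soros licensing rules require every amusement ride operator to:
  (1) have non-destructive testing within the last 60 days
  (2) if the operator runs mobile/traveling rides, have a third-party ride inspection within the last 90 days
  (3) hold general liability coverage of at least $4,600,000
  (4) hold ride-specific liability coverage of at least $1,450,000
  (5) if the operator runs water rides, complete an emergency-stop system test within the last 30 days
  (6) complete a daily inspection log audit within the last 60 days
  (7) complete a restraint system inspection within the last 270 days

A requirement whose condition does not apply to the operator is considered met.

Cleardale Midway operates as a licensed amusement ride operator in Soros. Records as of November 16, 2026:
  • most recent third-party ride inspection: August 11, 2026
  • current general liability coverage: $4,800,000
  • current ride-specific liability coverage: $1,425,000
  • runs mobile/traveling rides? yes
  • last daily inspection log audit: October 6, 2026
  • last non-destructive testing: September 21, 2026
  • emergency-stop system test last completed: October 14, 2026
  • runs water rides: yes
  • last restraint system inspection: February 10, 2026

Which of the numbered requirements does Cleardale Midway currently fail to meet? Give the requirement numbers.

1. non-destructive testing 56 days ago vs limit 60 → met
2. condition 'runs mobile/traveling rides' holds; third-party ride inspection 97 days ago vs limit 90 → not met
3. general liability coverage $4,800,000 ≥ $4,600,000 → met
4. ride-specific liability coverage $1,425,000 < $1,450,000 → not met
5. condition 'runs water rides' holds; emergency-stop system test 33 days ago vs limit 30 → not met
6. daily inspection log audit 41 days ago vs limit 60 → met
7. restraint system inspection 279 days ago vs limit 270 → not met
Not met: 2, 4, 5, 7

2, 4, 5, 7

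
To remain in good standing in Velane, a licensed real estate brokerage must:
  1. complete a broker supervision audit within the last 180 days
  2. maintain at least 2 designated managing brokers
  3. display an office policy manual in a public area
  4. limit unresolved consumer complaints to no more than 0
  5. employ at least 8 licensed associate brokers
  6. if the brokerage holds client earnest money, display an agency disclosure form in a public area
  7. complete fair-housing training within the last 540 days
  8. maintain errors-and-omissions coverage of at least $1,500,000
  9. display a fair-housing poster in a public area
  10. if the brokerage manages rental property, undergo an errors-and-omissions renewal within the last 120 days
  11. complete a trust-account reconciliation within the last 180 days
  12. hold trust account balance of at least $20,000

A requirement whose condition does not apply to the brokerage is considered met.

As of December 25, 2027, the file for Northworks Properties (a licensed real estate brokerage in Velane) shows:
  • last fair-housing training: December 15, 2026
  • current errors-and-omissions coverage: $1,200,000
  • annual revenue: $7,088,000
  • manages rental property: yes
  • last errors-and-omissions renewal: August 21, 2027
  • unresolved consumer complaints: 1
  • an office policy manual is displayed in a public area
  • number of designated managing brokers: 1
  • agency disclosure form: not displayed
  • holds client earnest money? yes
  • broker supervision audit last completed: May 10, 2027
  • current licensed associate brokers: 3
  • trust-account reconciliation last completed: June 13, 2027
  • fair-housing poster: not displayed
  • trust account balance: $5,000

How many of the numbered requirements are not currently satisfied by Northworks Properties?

10

1. broker supervision audit 229 days ago vs limit 180 → not met
2. designated managing brokers 1 < 2 → not met
3. office policy manual present → met
4. unresolved consumer complaints 1 > 0 → not met
5. licensed associate brokers 3 < 8 → not met
6. condition 'holds client earnest money' holds; agency disclosure form absent → not met
7. fair-housing training 375 days ago vs limit 540 → met
8. errors-and-omissions coverage $1,200,000 < $1,500,000 → not met
9. fair-housing poster absent → not met
10. condition 'manages rental property' holds; errors-and-omissions renewal 126 days ago vs limit 120 → not met
11. trust-account reconciliation 195 days ago vs limit 180 → not met
12. trust account balance $5,000 < $20,000 → not met
Not met: 10 of 12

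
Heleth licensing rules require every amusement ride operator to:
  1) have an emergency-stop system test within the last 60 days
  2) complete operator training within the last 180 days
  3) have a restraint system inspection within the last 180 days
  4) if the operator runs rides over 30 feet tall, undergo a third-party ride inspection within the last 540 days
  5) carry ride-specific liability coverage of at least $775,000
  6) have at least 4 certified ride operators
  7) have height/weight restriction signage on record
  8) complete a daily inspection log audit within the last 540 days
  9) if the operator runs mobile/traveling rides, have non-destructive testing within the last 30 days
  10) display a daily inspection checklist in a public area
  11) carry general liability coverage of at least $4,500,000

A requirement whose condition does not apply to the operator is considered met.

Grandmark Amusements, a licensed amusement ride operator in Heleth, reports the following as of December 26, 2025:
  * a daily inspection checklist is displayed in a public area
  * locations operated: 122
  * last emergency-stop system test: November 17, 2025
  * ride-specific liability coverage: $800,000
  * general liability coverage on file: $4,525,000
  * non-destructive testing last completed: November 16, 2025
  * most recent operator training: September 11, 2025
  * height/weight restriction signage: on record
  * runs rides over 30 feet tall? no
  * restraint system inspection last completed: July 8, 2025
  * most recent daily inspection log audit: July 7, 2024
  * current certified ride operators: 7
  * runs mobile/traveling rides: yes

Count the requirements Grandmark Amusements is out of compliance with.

1

1. emergency-stop system test 39 days ago vs limit 60 → met
2. operator training 106 days ago vs limit 180 → met
3. restraint system inspection 171 days ago vs limit 180 → met
4. condition 'runs rides over 30 feet tall' does not hold → requirement n/a → met
5. ride-specific liability coverage $800,000 ≥ $775,000 → met
6. certified ride operators 7 ≥ 4 → met
7. height/weight restriction signage present → met
8. daily inspection log audit 537 days ago vs limit 540 → met
9. condition 'runs mobile/traveling rides' holds; non-destructive testing 40 days ago vs limit 30 → not met
10. daily inspection checklist present → met
11. general liability coverage $4,525,000 ≥ $4,500,000 → met
Not met: 1 of 11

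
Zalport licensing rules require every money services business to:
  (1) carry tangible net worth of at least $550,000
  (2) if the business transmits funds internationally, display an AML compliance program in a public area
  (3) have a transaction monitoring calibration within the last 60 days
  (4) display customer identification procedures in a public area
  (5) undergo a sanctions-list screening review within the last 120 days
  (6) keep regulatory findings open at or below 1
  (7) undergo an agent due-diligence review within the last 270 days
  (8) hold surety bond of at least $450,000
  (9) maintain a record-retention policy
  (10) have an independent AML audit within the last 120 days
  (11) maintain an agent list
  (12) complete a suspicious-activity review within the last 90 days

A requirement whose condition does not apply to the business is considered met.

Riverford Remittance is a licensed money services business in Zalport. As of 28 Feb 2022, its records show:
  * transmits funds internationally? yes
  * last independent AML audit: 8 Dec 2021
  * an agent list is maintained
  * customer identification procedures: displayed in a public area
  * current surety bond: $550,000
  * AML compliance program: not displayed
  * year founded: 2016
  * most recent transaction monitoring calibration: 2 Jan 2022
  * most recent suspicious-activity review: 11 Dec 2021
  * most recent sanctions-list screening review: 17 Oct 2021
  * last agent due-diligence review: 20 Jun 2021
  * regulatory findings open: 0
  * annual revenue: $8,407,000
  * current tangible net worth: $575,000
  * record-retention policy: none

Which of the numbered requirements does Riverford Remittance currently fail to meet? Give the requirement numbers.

2, 5, 9

1. tangible net worth $575,000 ≥ $550,000 → met
2. condition 'transmits funds internationally' holds; AML compliance program absent → not met
3. transaction monitoring calibration 57 days ago vs limit 60 → met
4. customer identification procedures present → met
5. sanctions-list screening review 134 days ago vs limit 120 → not met
6. regulatory findings open 0 ≤ 1 → met
7. agent due-diligence review 253 days ago vs limit 270 → met
8. surety bond $550,000 ≥ $450,000 → met
9. record-retention policy absent → not met
10. independent AML audit 82 days ago vs limit 120 → met
11. agent list present → met
12. suspicious-activity review 79 days ago vs limit 90 → met
Not met: 2, 5, 9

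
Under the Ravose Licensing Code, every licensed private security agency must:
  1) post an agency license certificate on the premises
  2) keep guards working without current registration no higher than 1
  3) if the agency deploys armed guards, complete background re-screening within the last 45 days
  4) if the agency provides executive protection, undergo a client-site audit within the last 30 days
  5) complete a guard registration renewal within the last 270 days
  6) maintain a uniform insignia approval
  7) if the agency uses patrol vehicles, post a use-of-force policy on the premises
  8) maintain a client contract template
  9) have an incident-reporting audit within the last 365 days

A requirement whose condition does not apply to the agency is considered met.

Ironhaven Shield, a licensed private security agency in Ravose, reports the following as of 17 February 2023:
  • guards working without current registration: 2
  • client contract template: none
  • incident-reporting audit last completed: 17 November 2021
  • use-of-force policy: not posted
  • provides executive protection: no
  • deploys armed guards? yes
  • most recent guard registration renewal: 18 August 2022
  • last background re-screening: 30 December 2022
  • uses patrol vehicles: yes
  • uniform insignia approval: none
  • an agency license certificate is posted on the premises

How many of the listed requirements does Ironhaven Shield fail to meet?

6

1. agency license certificate present → met
2. guards working without current registration 2 > 1 → not met
3. condition 'deploys armed guards' holds; background re-screening 49 days ago vs limit 45 → not met
4. condition 'provides executive protection' does not hold → requirement n/a → met
5. guard registration renewal 183 days ago vs limit 270 → met
6. uniform insignia approval absent → not met
7. condition 'uses patrol vehicles' holds; use-of-force policy absent → not met
8. client contract template absent → not met
9. incident-reporting audit 457 days ago vs limit 365 → not met
Not met: 6 of 9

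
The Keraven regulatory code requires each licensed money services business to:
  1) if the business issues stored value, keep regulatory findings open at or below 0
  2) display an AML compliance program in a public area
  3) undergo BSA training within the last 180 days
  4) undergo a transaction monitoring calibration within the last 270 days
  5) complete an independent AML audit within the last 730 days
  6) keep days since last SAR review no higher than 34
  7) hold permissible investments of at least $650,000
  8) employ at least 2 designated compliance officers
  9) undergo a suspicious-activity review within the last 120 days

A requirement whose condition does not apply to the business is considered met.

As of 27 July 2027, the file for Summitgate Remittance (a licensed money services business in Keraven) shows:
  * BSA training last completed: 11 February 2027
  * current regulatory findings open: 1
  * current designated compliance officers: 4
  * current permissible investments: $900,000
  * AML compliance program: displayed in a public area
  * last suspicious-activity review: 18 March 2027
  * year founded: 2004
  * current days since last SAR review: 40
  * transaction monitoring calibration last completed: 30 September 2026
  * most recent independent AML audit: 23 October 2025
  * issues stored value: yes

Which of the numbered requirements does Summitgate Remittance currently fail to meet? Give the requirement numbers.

1. condition 'issues stored value' holds; regulatory findings open 1 > 0 → not met
2. AML compliance program present → met
3. BSA training 166 days ago vs limit 180 → met
4. transaction monitoring calibration 300 days ago vs limit 270 → not met
5. independent AML audit 642 days ago vs limit 730 → met
6. days since last SAR review 40 > 34 → not met
7. permissible investments $900,000 ≥ $650,000 → met
8. designated compliance officers 4 ≥ 2 → met
9. suspicious-activity review 131 days ago vs limit 120 → not met
Not met: 1, 4, 6, 9

1, 4, 6, 9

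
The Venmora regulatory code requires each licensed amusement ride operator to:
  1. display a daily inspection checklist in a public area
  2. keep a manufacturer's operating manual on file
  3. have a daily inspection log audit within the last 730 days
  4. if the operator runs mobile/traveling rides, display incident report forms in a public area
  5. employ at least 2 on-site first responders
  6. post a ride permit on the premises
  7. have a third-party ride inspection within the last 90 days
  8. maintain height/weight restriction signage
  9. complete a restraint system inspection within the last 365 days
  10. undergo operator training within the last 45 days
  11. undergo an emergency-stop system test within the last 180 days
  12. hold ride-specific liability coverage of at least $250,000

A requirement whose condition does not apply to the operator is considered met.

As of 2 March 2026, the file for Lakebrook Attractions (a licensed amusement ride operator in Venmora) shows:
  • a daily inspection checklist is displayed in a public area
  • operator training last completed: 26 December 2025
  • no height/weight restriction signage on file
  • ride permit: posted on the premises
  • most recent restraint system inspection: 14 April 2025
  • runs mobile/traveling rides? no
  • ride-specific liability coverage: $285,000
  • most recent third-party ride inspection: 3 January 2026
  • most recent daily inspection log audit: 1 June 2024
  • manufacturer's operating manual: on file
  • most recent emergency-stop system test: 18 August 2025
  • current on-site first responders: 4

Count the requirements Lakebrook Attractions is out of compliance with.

3

1. daily inspection checklist present → met
2. manufacturer's operating manual present → met
3. daily inspection log audit 639 days ago vs limit 730 → met
4. condition 'runs mobile/traveling rides' does not hold → requirement n/a → met
5. on-site first responders 4 ≥ 2 → met
6. ride permit present → met
7. third-party ride inspection 58 days ago vs limit 90 → met
8. height/weight restriction signage absent → not met
9. restraint system inspection 322 days ago vs limit 365 → met
10. operator training 66 days ago vs limit 45 → not met
11. emergency-stop system test 196 days ago vs limit 180 → not met
12. ride-specific liability coverage $285,000 ≥ $250,000 → met
Not met: 3 of 12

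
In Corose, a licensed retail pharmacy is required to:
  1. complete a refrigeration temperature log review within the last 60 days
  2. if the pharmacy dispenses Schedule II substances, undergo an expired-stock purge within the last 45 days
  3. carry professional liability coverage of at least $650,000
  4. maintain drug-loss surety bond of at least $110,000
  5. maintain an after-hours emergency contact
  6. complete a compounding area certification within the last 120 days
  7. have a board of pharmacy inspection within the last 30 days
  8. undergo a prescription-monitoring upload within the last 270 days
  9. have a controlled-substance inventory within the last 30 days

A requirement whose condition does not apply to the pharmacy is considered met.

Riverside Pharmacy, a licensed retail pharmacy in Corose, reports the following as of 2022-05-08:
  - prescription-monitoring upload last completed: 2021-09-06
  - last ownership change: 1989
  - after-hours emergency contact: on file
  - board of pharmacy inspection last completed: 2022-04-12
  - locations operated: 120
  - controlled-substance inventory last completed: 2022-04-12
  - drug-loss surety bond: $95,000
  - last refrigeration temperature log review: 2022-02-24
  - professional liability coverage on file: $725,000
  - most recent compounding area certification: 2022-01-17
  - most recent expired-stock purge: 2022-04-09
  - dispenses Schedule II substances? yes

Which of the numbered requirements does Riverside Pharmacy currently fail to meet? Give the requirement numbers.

1. refrigeration temperature log review 73 days ago vs limit 60 → not met
2. condition 'dispenses Schedule II substances' holds; expired-stock purge 29 days ago vs limit 45 → met
3. professional liability coverage $725,000 ≥ $650,000 → met
4. drug-loss surety bond $95,000 < $110,000 → not met
5. after-hours emergency contact present → met
6. compounding area certification 111 days ago vs limit 120 → met
7. board of pharmacy inspection 26 days ago vs limit 30 → met
8. prescription-monitoring upload 244 days ago vs limit 270 → met
9. controlled-substance inventory 26 days ago vs limit 30 → met
Not met: 1, 4

1, 4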